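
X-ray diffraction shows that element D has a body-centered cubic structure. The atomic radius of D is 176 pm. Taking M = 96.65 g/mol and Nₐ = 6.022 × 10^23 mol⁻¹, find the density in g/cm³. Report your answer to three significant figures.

4.78 g/cm³

In a BCC lattice, atoms touch along the body diagonal, so √3·a = 4r, giving a = 406.5 pm = 4.065 × 10^-8 cm.
With Z = 2, ρ = Z·M/(N_A·a³) = 2 × 96.65 / (6.022 × 10²³ × 6.715 × 10^-23) = 4.780 g/cm³.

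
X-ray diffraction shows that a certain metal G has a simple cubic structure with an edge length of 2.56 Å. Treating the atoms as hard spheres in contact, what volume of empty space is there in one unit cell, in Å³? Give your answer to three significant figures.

In a simple cubic lattice atoms touch along the cell edge, so a = 2r, so r = 0.5000a = 1.280 Å.
V_cell = a³ = 16.78 Å³; V_atoms = 1 × (4/3)πr³ = 8.785 Å³.
Empty space = 16.78 − 8.785 = 7.99 Å³.

7.99 Å³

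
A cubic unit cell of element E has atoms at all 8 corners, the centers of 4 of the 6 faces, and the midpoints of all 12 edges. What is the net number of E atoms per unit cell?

Corner atoms are shared by 8 cells (1/8 each), face atoms by 2 (1/2 each), edge atoms by 4 (1/4 each).
Net atoms = 8 × 1/8 + 4 × 1/2 + 12 × 1/4 = 1 + 2 + 3 = 6.

6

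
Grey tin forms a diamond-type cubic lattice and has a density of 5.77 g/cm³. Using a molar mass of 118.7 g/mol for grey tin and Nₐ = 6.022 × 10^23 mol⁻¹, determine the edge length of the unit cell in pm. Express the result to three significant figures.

With Z = 8 atoms per diamond cubic cell, a³ = Z·M/(N_A·ρ) = 8 × 118.7 / (6.022 × 10²³ × 5.770 g/cm³) = 2.733 × 10^-22 cm³.
a = (2.733 × 10^-22)^(1/3) = 6.489 × 10^-8 cm = 649 pm.

649 pm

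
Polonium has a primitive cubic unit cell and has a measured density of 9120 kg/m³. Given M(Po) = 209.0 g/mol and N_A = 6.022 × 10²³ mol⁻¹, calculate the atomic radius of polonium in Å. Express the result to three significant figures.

1.68 Å

For a simple cubic cell (Z = 1), a³ = Z·M/(N_A·ρ) = 1 × 209.0 / (6.022 × 10²³ × 9.120) = 3.805 × 10^-23 cm³, so a = 3.364 × 10^-8 cm = 3.364 Å.
Atoms touch along the cell edge, so a = 2r, so r = 0.5000 × a = 1.68 Å.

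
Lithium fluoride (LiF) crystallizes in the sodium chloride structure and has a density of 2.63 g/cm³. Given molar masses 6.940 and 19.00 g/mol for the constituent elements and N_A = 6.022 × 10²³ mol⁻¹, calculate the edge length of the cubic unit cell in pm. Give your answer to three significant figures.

403 pm

M(LiF) = 25.94 g/mol; Z = 4 formula units per cell.
a³ = Z·M/(N_A·ρ) = 4 × 25.94 / (6.022 × 10²³ × 2.63) = 6.551 × 10^-23 cm³, so a = 4.031 × 10^-8 cm = 403 pm.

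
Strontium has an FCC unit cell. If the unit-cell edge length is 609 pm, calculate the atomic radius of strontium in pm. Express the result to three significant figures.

215 pm

In an FCC lattice, atoms touch along the face diagonal, so √2·a = 4r.
r = √2·a/4 = 1.4142 × 609 / 4 = 215 pm.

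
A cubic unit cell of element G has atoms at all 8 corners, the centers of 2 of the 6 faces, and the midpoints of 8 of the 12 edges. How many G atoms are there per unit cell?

4

Corner atoms are shared by 8 cells (1/8 each), face atoms by 2 (1/2 each), edge atoms by 4 (1/4 each).
Net atoms = 8 × 1/8 + 2 × 1/2 + 8 × 1/4 = 1 + 1 + 2 = 4.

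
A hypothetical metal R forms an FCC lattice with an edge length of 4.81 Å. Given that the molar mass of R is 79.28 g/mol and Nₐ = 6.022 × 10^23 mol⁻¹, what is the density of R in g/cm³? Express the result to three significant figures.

4.73 g/cm³

An FCC unit cell contains Z = 4 atoms.
Cell volume: a³ = (4.81 Å)³ = (4.810 × 10^-8 cm)³ = 1.113 × 10^-22 cm³.
ρ = Z·M/(N_A·a³) = 4 × 79.28 / (6.022 × 10²³ × 1.113 × 10^-22) = 4.732 g/cm³.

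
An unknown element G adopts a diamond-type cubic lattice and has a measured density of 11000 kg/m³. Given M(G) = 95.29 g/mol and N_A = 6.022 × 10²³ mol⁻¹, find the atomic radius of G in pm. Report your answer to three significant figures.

105 pm

For a diamond cubic cell (Z = 8), a³ = Z·M/(N_A·ρ) = 8 × 95.29 / (6.022 × 10²³ × 11.00) = 1.151 × 10^-22 cm³, so a = 4.864 × 10^-8 cm = 486.4 pm.
Nearest neighbors lie along the body diagonal with √3·a = 8r, so r = 0.2165 × a = 105 pm.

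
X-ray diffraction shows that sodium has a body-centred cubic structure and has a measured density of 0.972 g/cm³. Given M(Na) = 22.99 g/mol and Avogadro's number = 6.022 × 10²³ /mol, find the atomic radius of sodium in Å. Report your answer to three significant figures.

For a BCC cell (Z = 2), a³ = Z·M/(N_A·ρ) = 2 × 22.99 / (6.022 × 10²³ × 0.9720) = 7.855 × 10^-23 cm³, so a = 4.283 × 10^-8 cm = 4.283 Å.
Atoms touch along the body diagonal, so √3·a = 4r, so r = 0.4330 × a = 1.85 Å.

1.85 Å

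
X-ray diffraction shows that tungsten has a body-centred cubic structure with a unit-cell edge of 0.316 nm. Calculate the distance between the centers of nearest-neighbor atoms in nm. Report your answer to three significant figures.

In a BCC structure, atoms touch along the body diagonal, so √3·a = 4r; the nearest-neighbor distance equals 2r = 0.8660·a.
d = 0.8660 × 0.316 = 0.274 nm.

0.274 nm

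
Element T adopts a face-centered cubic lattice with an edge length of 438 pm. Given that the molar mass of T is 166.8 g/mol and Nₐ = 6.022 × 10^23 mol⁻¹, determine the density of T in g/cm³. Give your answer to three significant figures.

An FCC unit cell contains Z = 4 atoms.
Cell volume: a³ = (438 pm)³ = (4.380 × 10^-8 cm)³ = 8.403 × 10^-23 cm³.
ρ = Z·M/(N_A·a³) = 4 × 166.8 / (6.022 × 10²³ × 8.403 × 10^-23) = 13.19 g/cm³.

13.2 g/cm³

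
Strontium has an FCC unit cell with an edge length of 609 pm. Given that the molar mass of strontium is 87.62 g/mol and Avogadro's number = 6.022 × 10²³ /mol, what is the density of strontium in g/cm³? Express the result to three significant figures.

An FCC unit cell contains Z = 4 atoms.
Cell volume: a³ = (609 pm)³ = (6.090 × 10^-8 cm)³ = 2.259 × 10^-22 cm³.
ρ = Z·M/(N_A·a³) = 4 × 87.62 / (6.022 × 10²³ × 2.259 × 10^-22) = 2.577 g/cm³.

2.58 g/cm³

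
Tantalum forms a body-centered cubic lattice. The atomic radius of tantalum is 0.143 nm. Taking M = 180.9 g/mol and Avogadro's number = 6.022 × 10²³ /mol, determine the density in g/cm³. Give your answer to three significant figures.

16.7 g/cm³

In a BCC lattice, atoms touch along the body diagonal, so √3·a = 4r, giving a = 0.3302 nm = 3.302 × 10^-8 cm.
With Z = 2, ρ = Z·M/(N_A·a³) = 2 × 180.9 / (6.022 × 10²³ × 3.602 × 10^-23) = 16.68 g/cm³.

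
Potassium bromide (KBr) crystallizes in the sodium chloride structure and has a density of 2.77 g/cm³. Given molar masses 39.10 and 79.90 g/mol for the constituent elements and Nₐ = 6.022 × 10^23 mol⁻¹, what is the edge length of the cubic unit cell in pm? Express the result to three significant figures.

M(KBr) = 119.0 g/mol; Z = 4 formula units per cell.
a³ = Z·M/(N_A·ρ) = 4 × 119.0 / (6.022 × 10²³ × 2.77) = 2.854 × 10^-22 cm³, so a = 6.584 × 10^-8 cm = 658 pm.

658 pm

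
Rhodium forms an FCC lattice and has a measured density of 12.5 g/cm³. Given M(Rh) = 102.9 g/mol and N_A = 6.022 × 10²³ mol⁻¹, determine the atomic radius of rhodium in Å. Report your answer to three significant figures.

1.34 Å

For an FCC cell (Z = 4), a³ = Z·M/(N_A·ρ) = 4 × 102.9 / (6.022 × 10²³ × 12.50) = 5.468 × 10^-23 cm³, so a = 3.796 × 10^-8 cm = 3.796 Å.
Atoms touch along the face diagonal, so √2·a = 4r, so r = 0.3536 × a = 1.34 Å.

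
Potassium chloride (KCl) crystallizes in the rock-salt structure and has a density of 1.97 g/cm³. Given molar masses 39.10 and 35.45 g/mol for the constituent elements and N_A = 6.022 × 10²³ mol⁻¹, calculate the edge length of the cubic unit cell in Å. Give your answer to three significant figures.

M(KCl) = 74.55 g/mol; Z = 4 formula units per cell.
a³ = Z·M/(N_A·ρ) = 4 × 74.55 / (6.022 × 10²³ × 1.97) = 2.514 × 10^-22 cm³, so a = 6.311 × 10^-8 cm = 6.31 Å.

6.31 Å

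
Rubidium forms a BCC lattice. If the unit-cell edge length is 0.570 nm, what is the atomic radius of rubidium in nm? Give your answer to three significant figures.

In a BCC lattice, atoms touch along the body diagonal, so √3·a = 4r.
r = √3·a/4 = 1.7321 × 0.570 / 4 = 0.247 nm.

0.247 nm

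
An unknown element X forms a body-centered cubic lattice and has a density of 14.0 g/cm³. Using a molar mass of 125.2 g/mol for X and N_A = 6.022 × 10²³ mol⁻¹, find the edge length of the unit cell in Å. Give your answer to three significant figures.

3.10 Å

With Z = 2 atoms per BCC cell, a³ = Z·M/(N_A·ρ) = 2 × 125.2 / (6.022 × 10²³ × 14.00 g/cm³) = 2.970 × 10^-23 cm³.
a = (2.970 × 10^-23)^(1/3) = 3.097 × 10^-8 cm = 3.10 Å.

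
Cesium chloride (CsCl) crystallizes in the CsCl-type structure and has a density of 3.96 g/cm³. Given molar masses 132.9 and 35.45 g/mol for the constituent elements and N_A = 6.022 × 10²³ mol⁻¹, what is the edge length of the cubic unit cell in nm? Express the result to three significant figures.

0.413 nm

M(CsCl) = 168.35 g/mol; Z = 1 formula unit per cell.
a³ = Z·M/(N_A·ρ) = 1 × 168.35 / (6.022 × 10²³ × 3.96) = 7.060 × 10^-23 cm³, so a = 4.133 × 10^-8 cm = 0.413 nm.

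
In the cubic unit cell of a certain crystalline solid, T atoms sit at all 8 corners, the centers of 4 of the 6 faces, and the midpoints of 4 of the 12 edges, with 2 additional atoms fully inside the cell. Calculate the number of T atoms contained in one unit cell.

Corner atoms are shared by 8 cells (1/8 each), face atoms by 2 (1/2 each), edge atoms by 4 (1/4 each), interior atoms are unshared.
Net atoms = 8 × 1/8 + 4 × 1/2 + 4 × 1/4 + 2 = 1 + 2 + 1 + 2 = 6.

6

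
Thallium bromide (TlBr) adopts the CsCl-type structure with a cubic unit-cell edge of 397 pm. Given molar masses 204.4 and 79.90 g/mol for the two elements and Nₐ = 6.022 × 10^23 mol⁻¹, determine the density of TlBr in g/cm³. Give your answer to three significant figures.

The CsCl-type structure contains Z = 1 formula unit per cell; M(TlBr) = 204.4 + 79.90 = 284.3 g/mol.
a³ = (3.970 × 10^-8 cm)³ = 6.257 × 10^-23 cm³.
ρ = 1 × 284.3 / (6.022 × 10²³ × 6.257 × 10^-23) = 7.545 g/cm³.

7.55 g/cm³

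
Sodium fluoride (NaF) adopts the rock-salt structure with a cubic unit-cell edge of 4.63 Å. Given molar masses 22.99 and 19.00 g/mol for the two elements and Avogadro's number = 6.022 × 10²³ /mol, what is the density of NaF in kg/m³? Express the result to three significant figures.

The rock-salt structure contains Z = 4 formula units per cell; M(NaF) = 22.99 + 19.00 = 41.99 g/mol.
a³ = (4.630 × 10^-8 cm)³ = 9.925 × 10^-23 cm³.
ρ = 4 × 41.99 / (6.022 × 10²³ × 9.925 × 10^-23) = 2.810 g/cm³ = 2810 kg/m³.

2810 kg/m³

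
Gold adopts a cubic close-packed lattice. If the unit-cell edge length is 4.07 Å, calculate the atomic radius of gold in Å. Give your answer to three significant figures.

In an FCC lattice, atoms touch along the face diagonal, so √2·a = 4r.
r = √2·a/4 = 1.4142 × 4.07 / 4 = 1.44 Å.

1.44 Å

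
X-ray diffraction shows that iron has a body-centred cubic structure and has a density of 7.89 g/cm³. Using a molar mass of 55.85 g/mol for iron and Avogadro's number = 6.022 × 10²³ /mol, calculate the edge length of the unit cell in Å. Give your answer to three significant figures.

2.86 Å

With Z = 2 atoms per BCC cell, a³ = Z·M/(N_A·ρ) = 2 × 55.85 / (6.022 × 10²³ × 7.890 g/cm³) = 2.351 × 10^-23 cm³.
a = (2.351 × 10^-23)^(1/3) = 2.865 × 10^-8 cm = 2.86 Å.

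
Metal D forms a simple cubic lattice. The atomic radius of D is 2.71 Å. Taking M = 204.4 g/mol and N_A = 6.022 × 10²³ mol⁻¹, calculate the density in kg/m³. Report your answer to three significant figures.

2130 kg/m³

In a simple cubic lattice, atoms touch along the cell edge, so a = 2r, giving a = 5.420 Å = 5.420 × 10^-8 cm.
With Z = 1, ρ = Z·M/(N_A·a³) = 1 × 204.4 / (6.022 × 10²³ × 1.592 × 10^-22) = 2.132 g/cm³ = 2130 kg/m³.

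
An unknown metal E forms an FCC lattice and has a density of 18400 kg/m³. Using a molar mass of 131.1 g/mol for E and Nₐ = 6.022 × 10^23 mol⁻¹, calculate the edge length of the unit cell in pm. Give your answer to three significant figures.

With Z = 4 atoms per FCC cell, a³ = Z·M/(N_A·ρ) = 4 × 131.1 / (6.022 × 10²³ × 18.40 g/cm³) = 4.733 × 10^-23 cm³.
a = (4.733 × 10^-23)^(1/3) = 3.617 × 10^-8 cm = 362 pm.

362 pm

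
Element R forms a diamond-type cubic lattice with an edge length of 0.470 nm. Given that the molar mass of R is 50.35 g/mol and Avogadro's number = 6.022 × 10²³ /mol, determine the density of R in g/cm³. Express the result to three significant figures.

6.44 g/cm³

A diamond cubic unit cell contains Z = 8 atoms.
Cell volume: a³ = (0.470 nm)³ = (4.700 × 10^-8 cm)³ = 1.038 × 10^-22 cm³.
ρ = Z·M/(N_A·a³) = 8 × 50.35 / (6.022 × 10²³ × 1.038 × 10^-22) = 6.443 g/cm³.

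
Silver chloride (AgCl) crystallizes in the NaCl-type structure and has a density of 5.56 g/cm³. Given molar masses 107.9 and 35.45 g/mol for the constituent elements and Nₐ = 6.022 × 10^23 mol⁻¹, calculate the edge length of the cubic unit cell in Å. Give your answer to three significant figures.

M(AgCl) = 143.35 g/mol; Z = 4 formula units per cell.
a³ = Z·M/(N_A·ρ) = 4 × 143.35 / (6.022 × 10²³ × 5.56) = 1.713 × 10^-22 cm³, so a = 5.553 × 10^-8 cm = 5.55 Å.

5.55 Å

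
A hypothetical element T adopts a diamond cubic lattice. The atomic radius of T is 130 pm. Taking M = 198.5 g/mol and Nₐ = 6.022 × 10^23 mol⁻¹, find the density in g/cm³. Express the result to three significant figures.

12.2 g/cm³

In a diamond cubic lattice, nearest neighbors lie along the body diagonal with √3·a = 8r, giving a = 600.4 pm = 6.004 × 10^-8 cm.
With Z = 8, ρ = Z·M/(N_A·a³) = 8 × 198.5 / (6.022 × 10²³ × 2.165 × 10^-22) = 12.18 g/cm³.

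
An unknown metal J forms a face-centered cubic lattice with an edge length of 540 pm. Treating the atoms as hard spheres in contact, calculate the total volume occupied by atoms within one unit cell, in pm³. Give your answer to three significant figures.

1.17 × 10^8 pm³

In an FCC lattice atoms touch along the face diagonal, so √2·a = 4r, so r = 0.3536a = 190.9 pm.
V_atoms = Z × (4/3)πr³ = 4 × (4/3)π × (190.9)³ = 1.17 × 10^8 pm³.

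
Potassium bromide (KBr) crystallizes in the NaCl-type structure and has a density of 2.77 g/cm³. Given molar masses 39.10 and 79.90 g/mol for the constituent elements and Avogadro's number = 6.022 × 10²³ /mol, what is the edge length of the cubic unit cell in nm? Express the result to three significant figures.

M(KBr) = 119.0 g/mol; Z = 4 formula units per cell.
a³ = Z·M/(N_A·ρ) = 4 × 119.0 / (6.022 × 10²³ × 2.77) = 2.854 × 10^-22 cm³, so a = 6.584 × 10^-8 cm = 0.658 nm.

0.658 nm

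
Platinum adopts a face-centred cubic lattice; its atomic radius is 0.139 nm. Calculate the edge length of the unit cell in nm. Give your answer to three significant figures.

In an FCC lattice, atoms touch along the face diagonal, so √2·a = 4r.
a = 4r/√2 = 4 × 0.139 / 1.4142 = 0.393 nm.

0.393 nm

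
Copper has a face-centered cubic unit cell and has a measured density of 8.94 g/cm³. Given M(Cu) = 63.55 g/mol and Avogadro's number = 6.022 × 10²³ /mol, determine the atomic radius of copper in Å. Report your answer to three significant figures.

For an FCC cell (Z = 4), a³ = Z·M/(N_A·ρ) = 4 × 63.55 / (6.022 × 10²³ × 8.940) = 4.722 × 10^-23 cm³, so a = 3.614 × 10^-8 cm = 3.614 Å.
Atoms touch along the face diagonal, so √2·a = 4r, so r = 0.3536 × a = 1.28 Å.

1.28 Å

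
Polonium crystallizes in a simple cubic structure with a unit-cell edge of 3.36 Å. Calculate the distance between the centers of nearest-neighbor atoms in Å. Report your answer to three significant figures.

In a simple cubic structure, atoms touch along the cell edge, so a = 2r; the nearest-neighbor distance equals 2r = 1.000·a.
d = 1.000 × 3.36 = 3.36 Å.

3.36 Å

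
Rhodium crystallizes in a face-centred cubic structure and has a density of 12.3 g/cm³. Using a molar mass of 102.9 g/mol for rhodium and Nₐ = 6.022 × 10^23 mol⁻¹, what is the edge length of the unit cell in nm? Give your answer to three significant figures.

0.382 nm

With Z = 4 atoms per FCC cell, a³ = Z·M/(N_A·ρ) = 4 × 102.9 / (6.022 × 10²³ × 12.30 g/cm³) = 5.557 × 10^-23 cm³.
a = (5.557 × 10^-23)^(1/3) = 3.816 × 10^-8 cm = 0.382 nm.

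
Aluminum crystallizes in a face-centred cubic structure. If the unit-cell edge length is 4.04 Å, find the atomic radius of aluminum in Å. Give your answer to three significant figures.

1.43 Å

In an FCC lattice, atoms touch along the face diagonal, so √2·a = 4r.
r = √2·a/4 = 1.4142 × 4.04 / 4 = 1.43 Å.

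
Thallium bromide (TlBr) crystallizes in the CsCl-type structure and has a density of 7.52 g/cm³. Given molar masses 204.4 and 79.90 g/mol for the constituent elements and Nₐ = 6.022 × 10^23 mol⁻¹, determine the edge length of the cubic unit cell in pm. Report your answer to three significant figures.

397 pm

M(TlBr) = 284.3 g/mol; Z = 1 formula unit per cell.
a³ = Z·M/(N_A·ρ) = 1 × 284.3 / (6.022 × 10²³ × 7.52) = 6.278 × 10^-23 cm³, so a = 3.974 × 10^-8 cm = 397 pm.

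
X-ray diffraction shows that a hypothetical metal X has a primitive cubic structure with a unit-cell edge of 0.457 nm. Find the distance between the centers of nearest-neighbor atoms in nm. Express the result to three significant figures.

In a simple cubic structure, atoms touch along the cell edge, so a = 2r; the nearest-neighbor distance equals 2r = 1.000·a.
d = 1.000 × 0.457 = 0.457 nm.

0.457 nm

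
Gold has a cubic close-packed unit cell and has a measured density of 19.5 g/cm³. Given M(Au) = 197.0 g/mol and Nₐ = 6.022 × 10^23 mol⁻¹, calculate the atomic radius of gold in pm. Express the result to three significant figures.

144 pm

For an FCC cell (Z = 4), a³ = Z·M/(N_A·ρ) = 4 × 197.0 / (6.022 × 10²³ × 19.50) = 6.710 × 10^-23 cm³, so a = 4.064 × 10^-8 cm = 406.4 pm.
Atoms touch along the face diagonal, so √2·a = 4r, so r = 0.3536 × a = 144 pm.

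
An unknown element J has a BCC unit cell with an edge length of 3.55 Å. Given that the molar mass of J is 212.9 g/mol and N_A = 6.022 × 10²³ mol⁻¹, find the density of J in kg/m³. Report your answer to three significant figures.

A BCC unit cell contains Z = 2 atoms.
Cell volume: a³ = (3.55 Å)³ = (3.550 × 10^-8 cm)³ = 4.474 × 10^-23 cm³.
ρ = Z·M/(N_A·a³) = 2 × 212.9 / (6.022 × 10²³ × 4.474 × 10^-23) = 15.80 g/cm³ = 15800 kg/m³.

15800 kg/m³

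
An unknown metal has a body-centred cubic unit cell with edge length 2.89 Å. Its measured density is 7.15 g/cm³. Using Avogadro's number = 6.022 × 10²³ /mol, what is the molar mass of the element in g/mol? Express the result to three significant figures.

A BCC cell has Z = 2 atoms; a = 2.890 × 10^-8 cm.
M = ρ·N_A·a³/Z = 7.15 × 6.022 × 10²³ × 2.414 × 10^-23 / 2 = 52.0 g/mol.

52.0 g/mol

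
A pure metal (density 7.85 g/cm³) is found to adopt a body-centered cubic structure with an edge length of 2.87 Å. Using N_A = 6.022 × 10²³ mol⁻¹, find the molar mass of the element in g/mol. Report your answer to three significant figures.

A BCC cell has Z = 2 atoms; a = 2.870 × 10^-8 cm.
M = ρ·N_A·a³/Z = 7.85 × 6.022 × 10²³ × 2.364 × 10^-23 / 2 = 55.9 g/mol.

55.9 g/mol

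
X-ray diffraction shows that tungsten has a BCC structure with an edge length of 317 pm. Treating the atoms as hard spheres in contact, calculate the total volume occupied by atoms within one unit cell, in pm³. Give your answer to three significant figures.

In a BCC lattice atoms touch along the body diagonal, so √3·a = 4r, so r = 0.4330a = 137.3 pm.
V_atoms = Z × (4/3)πr³ = 2 × (4/3)π × (137.3)³ = 2.17 × 10^7 pm³.

2.17 × 10^7 pm³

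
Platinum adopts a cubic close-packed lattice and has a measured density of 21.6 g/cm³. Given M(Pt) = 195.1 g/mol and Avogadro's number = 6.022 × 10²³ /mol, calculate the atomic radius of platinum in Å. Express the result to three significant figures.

1.38 Å

For an FCC cell (Z = 4), a³ = Z·M/(N_A·ρ) = 4 × 195.1 / (6.022 × 10²³ × 21.60) = 6.000 × 10^-23 cm³, so a = 3.915 × 10^-8 cm = 3.915 Å.
Atoms touch along the face diagonal, so √2·a = 4r, so r = 0.3536 × a = 1.38 Å.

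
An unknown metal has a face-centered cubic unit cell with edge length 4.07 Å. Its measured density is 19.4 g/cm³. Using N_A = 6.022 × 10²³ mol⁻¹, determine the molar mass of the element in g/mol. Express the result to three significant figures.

An FCC cell has Z = 4 atoms; a = 4.070 × 10^-8 cm.
M = ρ·N_A·a³/Z = 19.4 × 6.022 × 10²³ × 6.742 × 10^-23 / 4 = 197 g/mol.

197 g/mol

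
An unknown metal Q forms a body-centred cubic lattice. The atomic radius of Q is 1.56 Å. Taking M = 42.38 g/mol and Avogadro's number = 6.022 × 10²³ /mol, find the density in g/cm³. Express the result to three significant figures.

3.01 g/cm³

In a BCC lattice, atoms touch along the body diagonal, so √3·a = 4r, giving a = 3.603 Å = 3.603 × 10^-8 cm.
With Z = 2, ρ = Z·M/(N_A·a³) = 2 × 42.38 / (6.022 × 10²³ × 4.676 × 10^-23) = 3.010 g/cm³.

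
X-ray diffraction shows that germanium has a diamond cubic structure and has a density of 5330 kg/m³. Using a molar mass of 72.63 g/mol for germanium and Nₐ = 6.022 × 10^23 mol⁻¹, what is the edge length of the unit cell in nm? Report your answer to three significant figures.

With Z = 8 atoms per diamond cubic cell, a³ = Z·M/(N_A·ρ) = 8 × 72.63 / (6.022 × 10²³ × 5.330 g/cm³) = 1.810 × 10^-22 cm³.
a = (1.810 × 10^-22)^(1/3) = 5.657 × 10^-8 cm = 0.566 nm.

0.566 nm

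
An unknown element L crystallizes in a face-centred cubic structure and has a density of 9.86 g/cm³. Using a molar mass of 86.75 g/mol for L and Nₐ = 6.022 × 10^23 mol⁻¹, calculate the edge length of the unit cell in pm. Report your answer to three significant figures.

388 pm

With Z = 4 atoms per FCC cell, a³ = Z·M/(N_A·ρ) = 4 × 86.75 / (6.022 × 10²³ × 9.860 g/cm³) = 5.844 × 10^-23 cm³.
a = (5.844 × 10^-23)^(1/3) = 3.881 × 10^-8 cm = 388 pm.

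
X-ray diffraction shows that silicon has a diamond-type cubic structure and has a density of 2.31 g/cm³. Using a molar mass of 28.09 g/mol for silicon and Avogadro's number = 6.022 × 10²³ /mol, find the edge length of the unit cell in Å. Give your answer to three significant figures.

5.45 Å

With Z = 8 atoms per diamond cubic cell, a³ = Z·M/(N_A·ρ) = 8 × 28.09 / (6.022 × 10²³ × 2.310 g/cm³) = 1.615 × 10^-22 cm³.
a = (1.615 × 10^-22)^(1/3) = 5.446 × 10^-8 cm = 5.45 Å.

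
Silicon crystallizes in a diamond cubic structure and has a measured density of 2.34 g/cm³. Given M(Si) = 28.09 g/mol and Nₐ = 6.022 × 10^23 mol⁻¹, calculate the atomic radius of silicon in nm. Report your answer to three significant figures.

0.117 nm

For a diamond cubic cell (Z = 8), a³ = Z·M/(N_A·ρ) = 8 × 28.09 / (6.022 × 10²³ × 2.340) = 1.595 × 10^-22 cm³, so a = 5.423 × 10^-8 cm = 0.5423 nm.
Nearest neighbors lie along the body diagonal with √3·a = 8r, so r = 0.2165 × a = 0.117 nm.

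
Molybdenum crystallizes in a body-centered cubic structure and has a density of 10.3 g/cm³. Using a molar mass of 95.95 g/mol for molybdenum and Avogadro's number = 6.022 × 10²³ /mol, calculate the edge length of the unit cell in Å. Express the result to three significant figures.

With Z = 2 atoms per BCC cell, a³ = Z·M/(N_A·ρ) = 2 × 95.95 / (6.022 × 10²³ × 10.30 g/cm³) = 3.094 × 10^-23 cm³.
a = (3.094 × 10^-23)^(1/3) = 3.139 × 10^-8 cm = 3.14 Å.

3.14 Å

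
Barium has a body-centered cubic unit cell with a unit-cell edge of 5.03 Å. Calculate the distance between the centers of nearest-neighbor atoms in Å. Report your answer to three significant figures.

4.36 Å

In a BCC structure, atoms touch along the body diagonal, so √3·a = 4r; the nearest-neighbor distance equals 2r = 0.8660·a.
d = 0.8660 × 5.03 = 4.36 Å.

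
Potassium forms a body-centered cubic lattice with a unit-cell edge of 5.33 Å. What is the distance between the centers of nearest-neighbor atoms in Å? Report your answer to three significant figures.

In a BCC structure, atoms touch along the body diagonal, so √3·a = 4r; the nearest-neighbor distance equals 2r = 0.8660·a.
d = 0.8660 × 5.33 = 4.62 Å.

4.62 Å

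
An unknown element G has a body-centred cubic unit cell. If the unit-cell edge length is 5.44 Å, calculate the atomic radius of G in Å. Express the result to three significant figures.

In a BCC lattice, atoms touch along the body diagonal, so √3·a = 4r.
r = √3·a/4 = 1.7321 × 5.44 / 4 = 2.36 Å.

2.36 Å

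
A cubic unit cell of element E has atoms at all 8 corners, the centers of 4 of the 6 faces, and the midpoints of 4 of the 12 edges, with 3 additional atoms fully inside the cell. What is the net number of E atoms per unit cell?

7

Corner atoms are shared by 8 cells (1/8 each), face atoms by 2 (1/2 each), edge atoms by 4 (1/4 each), interior atoms are unshared.
Net atoms = 8 × 1/8 + 4 × 1/2 + 4 × 1/4 + 3 = 1 + 2 + 1 + 3 = 7.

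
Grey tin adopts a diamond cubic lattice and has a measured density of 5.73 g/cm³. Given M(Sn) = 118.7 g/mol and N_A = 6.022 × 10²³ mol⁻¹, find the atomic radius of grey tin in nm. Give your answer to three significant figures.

0.141 nm

For a diamond cubic cell (Z = 8), a³ = Z·M/(N_A·ρ) = 8 × 118.7 / (6.022 × 10²³ × 5.730) = 2.752 × 10^-22 cm³, so a = 6.505 × 10^-8 cm = 0.6505 nm.
Nearest neighbors lie along the body diagonal with √3·a = 8r, so r = 0.2165 × a = 0.141 nm.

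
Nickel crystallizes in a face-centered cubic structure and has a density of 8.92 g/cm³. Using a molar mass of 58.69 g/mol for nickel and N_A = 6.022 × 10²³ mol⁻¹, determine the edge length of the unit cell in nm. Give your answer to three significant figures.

0.352 nm

With Z = 4 atoms per FCC cell, a³ = Z·M/(N_A·ρ) = 4 × 58.69 / (6.022 × 10²³ × 8.920 g/cm³) = 4.370 × 10^-23 cm³.
a = (4.370 × 10^-23)^(1/3) = 3.522 × 10^-8 cm = 0.352 nm.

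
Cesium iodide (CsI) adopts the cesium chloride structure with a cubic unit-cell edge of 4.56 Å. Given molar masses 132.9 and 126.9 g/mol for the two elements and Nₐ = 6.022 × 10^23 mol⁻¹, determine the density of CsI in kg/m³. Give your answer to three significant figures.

4550 kg/m³

The cesium chloride structure contains Z = 1 formula unit per cell; M(CsI) = 132.9 + 126.9 = 259.8 g/mol.
a³ = (4.560 × 10^-8 cm)³ = 9.482 × 10^-23 cm³.
ρ = 1 × 259.8 / (6.022 × 10²³ × 9.482 × 10^-23) = 4.550 g/cm³ = 4550 kg/m³.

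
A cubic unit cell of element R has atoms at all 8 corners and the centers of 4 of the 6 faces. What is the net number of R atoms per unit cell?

Corner atoms are shared by 8 cells (1/8 each), face atoms by 2 (1/2 each).
Net atoms = 8 × 1/8 + 4 × 1/2 = 1 + 2 = 3.

3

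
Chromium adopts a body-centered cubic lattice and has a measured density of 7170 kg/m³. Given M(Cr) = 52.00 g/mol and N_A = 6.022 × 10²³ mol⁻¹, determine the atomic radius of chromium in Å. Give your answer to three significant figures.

For a BCC cell (Z = 2), a³ = Z·M/(N_A·ρ) = 2 × 52.00 / (6.022 × 10²³ × 7.170) = 2.409 × 10^-23 cm³, so a = 2.888 × 10^-8 cm = 2.888 Å.
Atoms touch along the body diagonal, so √3·a = 4r, so r = 0.4330 × a = 1.25 Å.

1.25 Å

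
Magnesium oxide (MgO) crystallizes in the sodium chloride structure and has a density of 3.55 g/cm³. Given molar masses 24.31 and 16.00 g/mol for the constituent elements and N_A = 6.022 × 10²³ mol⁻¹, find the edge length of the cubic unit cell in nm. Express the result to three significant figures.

0.423 nm

M(MgO) = 40.31 g/mol; Z = 4 formula units per cell.
a³ = Z·M/(N_A·ρ) = 4 × 40.31 / (6.022 × 10²³ × 3.55) = 7.542 × 10^-23 cm³, so a = 4.225 × 10^-8 cm = 0.423 nm.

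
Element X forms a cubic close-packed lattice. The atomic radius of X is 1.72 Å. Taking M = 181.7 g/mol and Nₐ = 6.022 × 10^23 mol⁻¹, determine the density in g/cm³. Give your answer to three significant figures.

10.5 g/cm³

In an FCC lattice, atoms touch along the face diagonal, so √2·a = 4r, giving a = 4.865 Å = 4.865 × 10^-8 cm.
With Z = 4, ρ = Z·M/(N_A·a³) = 4 × 181.7 / (6.022 × 10²³ × 1.151 × 10^-22) = 10.48 g/cm³.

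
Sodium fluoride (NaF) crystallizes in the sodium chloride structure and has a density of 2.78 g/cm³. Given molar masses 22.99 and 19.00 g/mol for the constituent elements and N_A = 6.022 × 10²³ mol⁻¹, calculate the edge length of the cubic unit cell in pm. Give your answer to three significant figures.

M(NaF) = 41.99 g/mol; Z = 4 formula units per cell.
a³ = Z·M/(N_A·ρ) = 4 × 41.99 / (6.022 × 10²³ × 2.78) = 1.003 × 10^-22 cm³, so a = 4.647 × 10^-8 cm = 465 pm.

465 pm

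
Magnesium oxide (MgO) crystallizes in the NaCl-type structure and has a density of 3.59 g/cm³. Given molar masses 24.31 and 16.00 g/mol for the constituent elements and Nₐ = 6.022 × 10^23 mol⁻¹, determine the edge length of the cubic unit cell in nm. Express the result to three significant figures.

0.421 nm

M(MgO) = 40.31 g/mol; Z = 4 formula units per cell.
a³ = Z·M/(N_A·ρ) = 4 × 40.31 / (6.022 × 10²³ × 3.59) = 7.458 × 10^-23 cm³, so a = 4.209 × 10^-8 cm = 0.421 nm.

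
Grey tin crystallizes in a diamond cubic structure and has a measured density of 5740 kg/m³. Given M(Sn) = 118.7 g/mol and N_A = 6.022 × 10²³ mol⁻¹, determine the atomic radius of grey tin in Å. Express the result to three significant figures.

1.41 Å

For a diamond cubic cell (Z = 8), a³ = Z·M/(N_A·ρ) = 8 × 118.7 / (6.022 × 10²³ × 5.740) = 2.747 × 10^-22 cm³, so a = 6.501 × 10^-8 cm = 6.501 Å.
Nearest neighbors lie along the body diagonal with √3·a = 8r, so r = 0.2165 × a = 1.41 Å.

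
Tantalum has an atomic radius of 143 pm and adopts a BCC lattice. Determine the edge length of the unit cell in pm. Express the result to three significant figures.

In a BCC lattice, atoms touch along the body diagonal, so √3·a = 4r.
a = 4r/√3 = 4 × 143 / 1.7321 = 330 pm.

330 pm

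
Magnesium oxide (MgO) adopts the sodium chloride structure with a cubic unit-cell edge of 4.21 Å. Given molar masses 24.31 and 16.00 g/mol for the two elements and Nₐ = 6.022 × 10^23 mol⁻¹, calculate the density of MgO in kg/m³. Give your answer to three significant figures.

3590 kg/m³

The sodium chloride structure contains Z = 4 formula units per cell; M(MgO) = 24.31 + 16.00 = 40.31 g/mol.
a³ = (4.210 × 10^-8 cm)³ = 7.462 × 10^-23 cm³.
ρ = 4 × 40.31 / (6.022 × 10²³ × 7.462 × 10^-23) = 3.588 g/cm³ = 3590 kg/m³.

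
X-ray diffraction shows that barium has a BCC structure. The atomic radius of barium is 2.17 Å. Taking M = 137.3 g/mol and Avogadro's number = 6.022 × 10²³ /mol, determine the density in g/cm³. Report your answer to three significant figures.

3.62 g/cm³

In a BCC lattice, atoms touch along the body diagonal, so √3·a = 4r, giving a = 5.011 Å = 5.011 × 10^-8 cm.
With Z = 2, ρ = Z·M/(N_A·a³) = 2 × 137.3 / (6.022 × 10²³ × 1.259 × 10^-22) = 3.623 g/cm³.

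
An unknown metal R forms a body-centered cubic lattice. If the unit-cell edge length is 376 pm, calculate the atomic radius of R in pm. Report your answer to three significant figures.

In a BCC lattice, atoms touch along the body diagonal, so √3·a = 4r.
r = √3·a/4 = 1.7321 × 376 / 4 = 163 pm.

163 pm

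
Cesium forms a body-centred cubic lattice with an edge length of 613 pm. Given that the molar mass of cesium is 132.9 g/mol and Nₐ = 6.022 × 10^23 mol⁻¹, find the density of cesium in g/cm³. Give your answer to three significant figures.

A BCC unit cell contains Z = 2 atoms.
Cell volume: a³ = (613 pm)³ = (6.130 × 10^-8 cm)³ = 2.303 × 10^-22 cm³.
ρ = Z·M/(N_A·a³) = 2 × 132.9 / (6.022 × 10²³ × 2.303 × 10^-22) = 1.916 g/cm³.

1.92 g/cm³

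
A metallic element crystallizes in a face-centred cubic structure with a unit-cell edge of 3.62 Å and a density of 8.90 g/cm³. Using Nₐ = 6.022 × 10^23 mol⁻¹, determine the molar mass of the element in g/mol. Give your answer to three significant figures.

An FCC cell has Z = 4 atoms; a = 3.620 × 10^-8 cm.
M = ρ·N_A·a³/Z = 8.90 × 6.022 × 10²³ × 4.744 × 10^-23 / 4 = 63.6 g/mol.

63.6 g/mol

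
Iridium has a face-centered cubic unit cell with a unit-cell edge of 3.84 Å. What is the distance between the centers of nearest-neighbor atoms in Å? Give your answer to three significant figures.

In an FCC structure, atoms touch along the face diagonal, so √2·a = 4r; the nearest-neighbor distance equals 2r = 0.7071·a.
d = 0.7071 × 3.84 = 2.72 Å.

2.72 Å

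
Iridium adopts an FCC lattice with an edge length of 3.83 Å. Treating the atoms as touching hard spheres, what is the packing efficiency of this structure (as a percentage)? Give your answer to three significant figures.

74.0%

In an FCC lattice atoms touch along the face diagonal, so √2·a = 4r, so r = 0.3536a = 1.354 Å.
Packing fraction = Z·(4/3)πr³ / a³ = 4 × (4/3)π × (1.354)³ / (3.83)³ = 0.7405 = 74.0%.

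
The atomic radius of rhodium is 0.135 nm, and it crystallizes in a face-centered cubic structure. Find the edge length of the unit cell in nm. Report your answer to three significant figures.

In an FCC lattice, atoms touch along the face diagonal, so √2·a = 4r.
a = 4r/√2 = 4 × 0.135 / 1.4142 = 0.382 nm.

0.382 nm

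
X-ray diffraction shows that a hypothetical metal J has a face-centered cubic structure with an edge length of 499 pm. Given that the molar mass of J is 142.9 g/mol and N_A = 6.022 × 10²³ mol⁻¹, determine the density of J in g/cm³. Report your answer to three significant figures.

An FCC unit cell contains Z = 4 atoms.
Cell volume: a³ = (499 pm)³ = (4.990 × 10^-8 cm)³ = 1.243 × 10^-22 cm³.
ρ = Z·M/(N_A·a³) = 4 × 142.9 / (6.022 × 10²³ × 1.243 × 10^-22) = 7.639 g/cm³.

7.64 g/cm³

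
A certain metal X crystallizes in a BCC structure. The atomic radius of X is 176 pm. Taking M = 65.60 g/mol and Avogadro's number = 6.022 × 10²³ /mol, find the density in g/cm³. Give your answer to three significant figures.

In a BCC lattice, atoms touch along the body diagonal, so √3·a = 4r, giving a = 406.5 pm = 4.065 × 10^-8 cm.
With Z = 2, ρ = Z·M/(N_A·a³) = 2 × 65.60 / (6.022 × 10²³ × 6.715 × 10^-23) = 3.245 g/cm³.

3.24 g/cm³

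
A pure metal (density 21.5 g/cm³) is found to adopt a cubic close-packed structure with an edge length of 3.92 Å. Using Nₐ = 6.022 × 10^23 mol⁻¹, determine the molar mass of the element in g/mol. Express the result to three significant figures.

195 g/mol

An FCC cell has Z = 4 atoms; a = 3.920 × 10^-8 cm.
M = ρ·N_A·a³/Z = 21.5 × 6.022 × 10²³ × 6.024 × 10^-23 / 4 = 195 g/mol.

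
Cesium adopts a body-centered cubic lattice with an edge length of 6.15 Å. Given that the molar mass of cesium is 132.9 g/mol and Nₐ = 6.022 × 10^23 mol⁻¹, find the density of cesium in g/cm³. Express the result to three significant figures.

A BCC unit cell contains Z = 2 atoms.
Cell volume: a³ = (6.15 Å)³ = (6.150 × 10^-8 cm)³ = 2.326 × 10^-22 cm³.
ρ = Z·M/(N_A·a³) = 2 × 132.9 / (6.022 × 10²³ × 2.326 × 10^-22) = 1.898 g/cm³.

1.90 g/cm³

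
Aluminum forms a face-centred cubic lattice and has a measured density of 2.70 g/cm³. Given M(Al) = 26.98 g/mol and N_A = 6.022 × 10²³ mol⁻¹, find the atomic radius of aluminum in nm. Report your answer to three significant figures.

For an FCC cell (Z = 4), a³ = Z·M/(N_A·ρ) = 4 × 26.98 / (6.022 × 10²³ × 2.700) = 6.637 × 10^-23 cm³, so a = 4.049 × 10^-8 cm = 0.4049 nm.
Atoms touch along the face diagonal, so √2·a = 4r, so r = 0.3536 × a = 0.143 nm.

0.143 nm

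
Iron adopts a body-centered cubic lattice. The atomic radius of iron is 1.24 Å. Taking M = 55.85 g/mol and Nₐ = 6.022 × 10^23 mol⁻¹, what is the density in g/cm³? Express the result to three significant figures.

7.90 g/cm³

In a BCC lattice, atoms touch along the body diagonal, so √3·a = 4r, giving a = 2.864 Å = 2.864 × 10^-8 cm.
With Z = 2, ρ = Z·M/(N_A·a³) = 2 × 55.85 / (6.022 × 10²³ × 2.348 × 10^-23) = 7.899 g/cm³.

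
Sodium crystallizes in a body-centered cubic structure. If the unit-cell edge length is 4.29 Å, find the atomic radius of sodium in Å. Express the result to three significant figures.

In a BCC lattice, atoms touch along the body diagonal, so √3·a = 4r.
r = √3·a/4 = 1.7321 × 4.29 / 4 = 1.86 Å.

1.86 Å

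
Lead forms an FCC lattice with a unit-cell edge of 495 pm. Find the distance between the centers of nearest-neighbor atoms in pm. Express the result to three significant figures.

In an FCC structure, atoms touch along the face diagonal, so √2·a = 4r; the nearest-neighbor distance equals 2r = 0.7071·a.
d = 0.7071 × 495 = 350 pm.

350 pm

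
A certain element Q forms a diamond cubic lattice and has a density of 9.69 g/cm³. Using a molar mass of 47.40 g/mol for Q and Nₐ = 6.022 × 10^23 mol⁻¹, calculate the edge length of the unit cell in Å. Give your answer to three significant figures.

4.02 Å

With Z = 8 atoms per diamond cubic cell, a³ = Z·M/(N_A·ρ) = 8 × 47.40 / (6.022 × 10²³ × 9.690 g/cm³) = 6.498 × 10^-23 cm³.
a = (6.498 × 10^-23)^(1/3) = 4.020 × 10^-8 cm = 4.02 Å.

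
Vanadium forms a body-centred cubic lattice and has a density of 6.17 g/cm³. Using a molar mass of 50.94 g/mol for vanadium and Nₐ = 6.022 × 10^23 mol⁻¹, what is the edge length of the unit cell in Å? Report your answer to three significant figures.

3.02 Å

With Z = 2 atoms per BCC cell, a³ = Z·M/(N_A·ρ) = 2 × 50.94 / (6.022 × 10²³ × 6.170 g/cm³) = 2.742 × 10^-23 cm³.
a = (2.742 × 10^-23)^(1/3) = 3.015 × 10^-8 cm = 3.02 Å.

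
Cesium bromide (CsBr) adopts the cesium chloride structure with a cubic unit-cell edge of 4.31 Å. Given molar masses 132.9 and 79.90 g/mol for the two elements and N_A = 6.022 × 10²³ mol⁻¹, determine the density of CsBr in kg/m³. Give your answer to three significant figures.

4410 kg/m³

The cesium chloride structure contains Z = 1 formula unit per cell; M(CsBr) = 132.9 + 79.90 = 212.8 g/mol.
a³ = (4.310 × 10^-8 cm)³ = 8.006 × 10^-23 cm³.
ρ = 1 × 212.8 / (6.022 × 10²³ × 8.006 × 10^-23) = 4.414 g/cm³ = 4410 kg/m³.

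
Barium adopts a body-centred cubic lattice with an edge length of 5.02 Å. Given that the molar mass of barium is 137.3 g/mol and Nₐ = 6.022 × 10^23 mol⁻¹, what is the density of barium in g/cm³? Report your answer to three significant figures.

3.60 g/cm³

A BCC unit cell contains Z = 2 atoms.
Cell volume: a³ = (5.02 Å)³ = (5.020 × 10^-8 cm)³ = 1.265 × 10^-22 cm³.
ρ = Z·M/(N_A·a³) = 2 × 137.3 / (6.022 × 10²³ × 1.265 × 10^-22) = 3.605 g/cm³.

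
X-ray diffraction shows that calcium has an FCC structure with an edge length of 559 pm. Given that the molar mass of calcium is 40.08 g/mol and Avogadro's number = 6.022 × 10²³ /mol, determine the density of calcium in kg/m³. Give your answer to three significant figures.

1520 kg/m³

An FCC unit cell contains Z = 4 atoms.
Cell volume: a³ = (559 pm)³ = (5.590 × 10^-8 cm)³ = 1.747 × 10^-22 cm³.
ρ = Z·M/(N_A·a³) = 4 × 40.08 / (6.022 × 10²³ × 1.747 × 10^-22) = 1.524 g/cm³ = 1520 kg/m³.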